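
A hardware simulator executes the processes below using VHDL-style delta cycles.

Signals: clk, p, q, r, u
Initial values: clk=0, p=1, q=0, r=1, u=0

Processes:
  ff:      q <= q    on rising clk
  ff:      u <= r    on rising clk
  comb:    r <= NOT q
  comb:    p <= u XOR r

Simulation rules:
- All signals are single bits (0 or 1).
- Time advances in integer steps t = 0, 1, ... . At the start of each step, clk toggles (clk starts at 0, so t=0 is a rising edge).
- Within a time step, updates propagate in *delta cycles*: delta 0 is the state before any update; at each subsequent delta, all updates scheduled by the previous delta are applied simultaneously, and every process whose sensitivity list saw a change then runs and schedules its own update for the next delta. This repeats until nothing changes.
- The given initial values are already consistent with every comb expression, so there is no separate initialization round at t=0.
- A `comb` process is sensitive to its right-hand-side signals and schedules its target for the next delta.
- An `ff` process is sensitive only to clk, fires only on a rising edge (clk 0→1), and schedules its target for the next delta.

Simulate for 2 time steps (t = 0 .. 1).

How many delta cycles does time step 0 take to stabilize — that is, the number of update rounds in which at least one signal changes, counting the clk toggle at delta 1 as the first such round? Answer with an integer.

3

[bits: r,u,clk,q,p]
t=0: Δ0=10001 Δ1=10101 Δ2=11101 Δ3=11100 | 3Δ
t=1: Δ0=11100 Δ1=11000 | 1Δ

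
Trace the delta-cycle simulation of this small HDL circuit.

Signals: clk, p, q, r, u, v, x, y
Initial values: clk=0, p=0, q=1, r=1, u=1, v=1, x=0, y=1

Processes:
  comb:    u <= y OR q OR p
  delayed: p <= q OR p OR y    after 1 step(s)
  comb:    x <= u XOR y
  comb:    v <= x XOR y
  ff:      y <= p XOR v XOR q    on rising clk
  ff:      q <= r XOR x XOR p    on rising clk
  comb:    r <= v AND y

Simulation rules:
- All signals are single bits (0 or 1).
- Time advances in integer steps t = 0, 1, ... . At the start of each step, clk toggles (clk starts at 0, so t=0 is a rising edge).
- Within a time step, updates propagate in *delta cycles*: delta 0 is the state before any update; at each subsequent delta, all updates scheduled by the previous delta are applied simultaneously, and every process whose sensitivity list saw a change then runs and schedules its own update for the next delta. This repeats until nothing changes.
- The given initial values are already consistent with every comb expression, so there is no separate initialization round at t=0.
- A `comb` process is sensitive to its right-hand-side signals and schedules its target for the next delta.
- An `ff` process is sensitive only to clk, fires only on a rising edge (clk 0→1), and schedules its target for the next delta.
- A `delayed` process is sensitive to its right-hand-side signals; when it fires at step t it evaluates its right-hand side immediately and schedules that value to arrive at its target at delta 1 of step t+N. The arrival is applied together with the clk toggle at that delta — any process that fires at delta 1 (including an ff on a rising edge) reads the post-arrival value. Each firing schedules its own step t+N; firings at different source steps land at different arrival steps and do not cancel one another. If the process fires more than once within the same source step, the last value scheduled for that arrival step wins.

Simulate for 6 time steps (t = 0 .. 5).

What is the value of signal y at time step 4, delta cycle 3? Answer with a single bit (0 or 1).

t0.Δ0 v=1 r=1 q=1 u=1 x=0 y=1 p=0 clk=0
t0.Δ1 v=1 r=1 q=1 u=1 x=0 y=1 p=0 clk=1
t0.Δ2 v=1 r=1 q=1 u=1 x=0 y=0 p=0 clk=1
t0.Δ3 v=0 r=0 q=1 u=1 x=1 y=0 p=0 clk=1
t0.Δ4 v=1 r=0 q=1 u=1 x=1 y=0 p=0 clk=1
t1.Δ0 v=1 r=0 q=1 u=1 x=1 y=0 p=0 clk=1
t1.Δ1 v=1 r=0 q=1 u=1 x=1 y=0 p=1 clk=0
t2.Δ0 v=1 r=0 q=1 u=1 x=1 y=0 p=1 clk=0
t2.Δ1 v=1 r=0 q=1 u=1 x=1 y=0 p=1 clk=1
t2.Δ2 v=1 r=0 q=0 u=1 x=1 y=1 p=1 clk=1
t2.Δ3 v=0 r=1 q=0 u=1 x=0 y=1 p=1 clk=1
t2.Δ4 v=1 r=0 q=0 u=1 x=0 y=1 p=1 clk=1
t2.Δ5 v=1 r=1 q=0 u=1 x=0 y=1 p=1 clk=1
t3.Δ0 v=1 r=1 q=0 u=1 x=0 y=1 p=1 clk=1
t3.Δ1 v=1 r=1 q=0 u=1 x=0 y=1 p=1 clk=0
t4.Δ0 v=1 r=1 q=0 u=1 x=0 y=1 p=1 clk=0
t4.Δ1 v=1 r=1 q=0 u=1 x=0 y=1 p=1 clk=1
t4.Δ2 v=1 r=1 q=0 u=1 x=0 y=0 p=1 clk=1
t4.Δ3 v=0 r=0 q=0 u=1 x=1 y=0 p=1 clk=1
t4.Δ4 v=1 r=0 q=0 u=1 x=1 y=0 p=1 clk=1
t5.Δ0 v=1 r=0 q=0 u=1 x=1 y=0 p=1 clk=1
t5.Δ1 v=1 r=0 q=0 u=1 x=1 y=0 p=1 clk=0

0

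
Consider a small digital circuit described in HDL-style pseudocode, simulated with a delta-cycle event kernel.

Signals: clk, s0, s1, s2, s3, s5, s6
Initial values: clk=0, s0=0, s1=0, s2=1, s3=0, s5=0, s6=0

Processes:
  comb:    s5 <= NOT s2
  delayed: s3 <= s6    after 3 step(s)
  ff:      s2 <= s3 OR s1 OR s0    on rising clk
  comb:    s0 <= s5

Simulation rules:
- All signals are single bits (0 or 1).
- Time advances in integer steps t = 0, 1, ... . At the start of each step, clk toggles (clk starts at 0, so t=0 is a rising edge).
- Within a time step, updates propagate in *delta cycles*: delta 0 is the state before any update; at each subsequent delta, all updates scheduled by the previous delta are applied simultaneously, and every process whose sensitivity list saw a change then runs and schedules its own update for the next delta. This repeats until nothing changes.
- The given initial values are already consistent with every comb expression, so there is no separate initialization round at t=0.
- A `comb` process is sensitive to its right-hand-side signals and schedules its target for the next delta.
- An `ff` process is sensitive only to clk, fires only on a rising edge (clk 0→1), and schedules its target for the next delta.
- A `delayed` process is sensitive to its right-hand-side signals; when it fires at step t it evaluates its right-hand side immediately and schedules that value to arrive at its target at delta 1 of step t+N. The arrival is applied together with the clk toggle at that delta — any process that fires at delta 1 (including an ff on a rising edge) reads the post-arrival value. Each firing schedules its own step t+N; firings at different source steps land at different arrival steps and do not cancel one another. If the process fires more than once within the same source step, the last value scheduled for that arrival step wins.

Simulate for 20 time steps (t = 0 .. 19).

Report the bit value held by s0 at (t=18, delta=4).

t0.Δ0 s0=0 s1=0 s6=0 s5=0 s3=0 clk=0 s2=1
t0.Δ1 s0=0 s1=0 s6=0 s5=0 s3=0 clk=1 s2=1
t0.Δ2 s0=0 s1=0 s6=0 s5=0 s3=0 clk=1 s2=0
t0.Δ3 s0=0 s1=0 s6=0 s5=1 s3=0 clk=1 s2=0
t0.Δ4 s0=1 s1=0 s6=0 s5=1 s3=0 clk=1 s2=0
t1.Δ0 s0=1 s1=0 s6=0 s5=1 s3=0 clk=1 s2=0
t1.Δ1 s0=1 s1=0 s6=0 s5=1 s3=0 clk=0 s2=0
t2.Δ0 s0=1 s1=0 s6=0 s5=1 s3=0 clk=0 s2=0
t2.Δ1 s0=1 s1=0 s6=0 s5=1 s3=0 clk=1 s2=0
t2.Δ2 s0=1 s1=0 s6=0 s5=1 s3=0 clk=1 s2=1
t2.Δ3 s0=1 s1=0 s6=0 s5=0 s3=0 clk=1 s2=1
t2.Δ4 s0=0 s1=0 s6=0 s5=0 s3=0 clk=1 s2=1
t3.Δ0 s0=0 s1=0 s6=0 s5=0 s3=0 clk=1 s2=1
t3.Δ1 s0=0 s1=0 s6=0 s5=0 s3=0 clk=0 s2=1
t4.Δ0 s0=0 s1=0 s6=0 s5=0 s3=0 clk=0 s2=1
t4.Δ1 s0=0 s1=0 s6=0 s5=0 s3=0 clk=1 s2=1
t4.Δ2 s0=0 s1=0 s6=0 s5=0 s3=0 clk=1 s2=0
t4.Δ3 s0=0 s1=0 s6=0 s5=1 s3=0 clk=1 s2=0
t4.Δ4 s0=1 s1=0 s6=0 s5=1 s3=0 clk=1 s2=0
t5.Δ0 s0=1 s1=0 s6=0 s5=1 s3=0 clk=1 s2=0
t5.Δ1 s0=1 s1=0 s6=0 s5=1 s3=0 clk=0 s2=0
t6.Δ0 s0=1 s1=0 s6=0 s5=1 s3=0 clk=0 s2=0
t6.Δ1 s0=1 s1=0 s6=0 s5=1 s3=0 clk=1 s2=0
t6.Δ2 s0=1 s1=0 s6=0 s5=1 s3=0 clk=1 s2=1
t6.Δ3 s0=1 s1=0 s6=0 s5=0 s3=0 clk=1 s2=1
t6.Δ4 s0=0 s1=0 s6=0 s5=0 s3=0 clk=1 s2=1
t7.Δ0 s0=0 s1=0 s6=0 s5=0 s3=0 clk=1 s2=1
t7.Δ1 s0=0 s1=0 s6=0 s5=0 s3=0 clk=0 s2=1
t8.Δ0 s0=0 s1=0 s6=0 s5=0 s3=0 clk=0 s2=1
t8.Δ1 s0=0 s1=0 s6=0 s5=0 s3=0 clk=1 s2=1
t8.Δ2 s0=0 s1=0 s6=0 s5=0 s3=0 clk=1 s2=0
t8.Δ3 s0=0 s1=0 s6=0 s5=1 s3=0 clk=1 s2=0
t8.Δ4 s0=1 s1=0 s6=0 s5=1 s3=0 clk=1 s2=0
t9.Δ0 s0=1 s1=0 s6=0 s5=1 s3=0 clk=1 s2=0
t9.Δ1 s0=1 s1=0 s6=0 s5=1 s3=0 clk=0 s2=0
t10.Δ0 s0=1 s1=0 s6=0 s5=1 s3=0 clk=0 s2=0
t10.Δ1 s0=1 s1=0 s6=0 s5=1 s3=0 clk=1 s2=0
t10.Δ2 s0=1 s1=0 s6=0 s5=1 s3=0 clk=1 s2=1
t10.Δ3 s0=1 s1=0 s6=0 s5=0 s3=0 clk=1 s2=1
t10.Δ4 s0=0 s1=0 s6=0 s5=0 s3=0 clk=1 s2=1
t11.Δ0 s0=0 s1=0 s6=0 s5=0 s3=0 clk=1 s2=1
t11.Δ1 s0=0 s1=0 s6=0 s5=0 s3=0 clk=0 s2=1
t12.Δ0 s0=0 s1=0 s6=0 s5=0 s3=0 clk=0 s2=1
t12.Δ1 s0=0 s1=0 s6=0 s5=0 s3=0 clk=1 s2=1
t12.Δ2 s0=0 s1=0 s6=0 s5=0 s3=0 clk=1 s2=0
t12.Δ3 s0=0 s1=0 s6=0 s5=1 s3=0 clk=1 s2=0
t12.Δ4 s0=1 s1=0 s6=0 s5=1 s3=0 clk=1 s2=0
t13.Δ0 s0=1 s1=0 s6=0 s5=1 s3=0 clk=1 s2=0
t13.Δ1 s0=1 s1=0 s6=0 s5=1 s3=0 clk=0 s2=0
t14.Δ0 s0=1 s1=0 s6=0 s5=1 s3=0 clk=0 s2=0
t14.Δ1 s0=1 s1=0 s6=0 s5=1 s3=0 clk=1 s2=0
t14.Δ2 s0=1 s1=0 s6=0 s5=1 s3=0 clk=1 s2=1
t14.Δ3 s0=1 s1=0 s6=0 s5=0 s3=0 clk=1 s2=1
t14.Δ4 s0=0 s1=0 s6=0 s5=0 s3=0 clk=1 s2=1
t15.Δ0 s0=0 s1=0 s6=0 s5=0 s3=0 clk=1 s2=1
t15.Δ1 s0=0 s1=0 s6=0 s5=0 s3=0 clk=0 s2=1
t16.Δ0 s0=0 s1=0 s6=0 s5=0 s3=0 clk=0 s2=1
t16.Δ1 s0=0 s1=0 s6=0 s5=0 s3=0 clk=1 s2=1
t16.Δ2 s0=0 s1=0 s6=0 s5=0 s3=0 clk=1 s2=0
t16.Δ3 s0=0 s1=0 s6=0 s5=1 s3=0 clk=1 s2=0
t16.Δ4 s0=1 s1=0 s6=0 s5=1 s3=0 clk=1 s2=0
t17.Δ0 s0=1 s1=0 s6=0 s5=1 s3=0 clk=1 s2=0
t17.Δ1 s0=1 s1=0 s6=0 s5=1 s3=0 clk=0 s2=0
t18.Δ0 s0=1 s1=0 s6=0 s5=1 s3=0 clk=0 s2=0
t18.Δ1 s0=1 s1=0 s6=0 s5=1 s3=0 clk=1 s2=0
t18.Δ2 s0=1 s1=0 s6=0 s5=1 s3=0 clk=1 s2=1
t18.Δ3 s0=1 s1=0 s6=0 s5=0 s3=0 clk=1 s2=1
t18.Δ4 s0=0 s1=0 s6=0 s5=0 s3=0 clk=1 s2=1
t19.Δ0 s0=0 s1=0 s6=0 s5=0 s3=0 clk=1 s2=1
t19.Δ1 s0=0 s1=0 s6=0 s5=0 s3=0 clk=0 s2=1

0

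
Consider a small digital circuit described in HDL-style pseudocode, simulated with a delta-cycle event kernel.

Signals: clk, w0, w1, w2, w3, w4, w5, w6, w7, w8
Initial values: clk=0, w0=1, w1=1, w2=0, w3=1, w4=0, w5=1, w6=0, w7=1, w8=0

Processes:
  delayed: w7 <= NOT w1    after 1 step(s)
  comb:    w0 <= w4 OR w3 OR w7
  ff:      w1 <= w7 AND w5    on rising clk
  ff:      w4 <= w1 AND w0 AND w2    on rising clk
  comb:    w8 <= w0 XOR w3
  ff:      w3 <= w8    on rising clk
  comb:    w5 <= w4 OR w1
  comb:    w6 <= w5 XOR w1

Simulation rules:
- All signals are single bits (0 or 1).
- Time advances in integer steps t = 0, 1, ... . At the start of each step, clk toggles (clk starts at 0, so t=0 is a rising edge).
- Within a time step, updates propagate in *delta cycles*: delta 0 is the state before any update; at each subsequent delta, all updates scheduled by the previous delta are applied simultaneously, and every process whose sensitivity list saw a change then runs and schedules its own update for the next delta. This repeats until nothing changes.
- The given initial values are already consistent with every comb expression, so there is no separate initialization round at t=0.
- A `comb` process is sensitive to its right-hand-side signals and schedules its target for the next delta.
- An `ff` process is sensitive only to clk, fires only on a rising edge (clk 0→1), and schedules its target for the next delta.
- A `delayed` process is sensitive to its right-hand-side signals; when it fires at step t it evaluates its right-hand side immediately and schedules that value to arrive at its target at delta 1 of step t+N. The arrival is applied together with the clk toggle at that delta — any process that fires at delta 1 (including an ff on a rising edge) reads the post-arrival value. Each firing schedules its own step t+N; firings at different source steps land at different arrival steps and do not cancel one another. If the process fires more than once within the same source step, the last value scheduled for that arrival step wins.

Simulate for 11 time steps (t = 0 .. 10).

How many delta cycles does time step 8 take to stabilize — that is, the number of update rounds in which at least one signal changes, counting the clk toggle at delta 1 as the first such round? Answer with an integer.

[bits: w8,w6,w3,w2,w0,clk,w7,w4,w5,w1]
t=0: Δ0=0010101011 Δ1=0010111011 Δ2=0000111011 Δ3=1000111011 | 3Δ
t=1: Δ0=1000111011 Δ1=1000101011 | 1Δ
t=2: Δ0=1000101011 Δ1=1000111011 Δ2=1010111011 Δ3=0010111011 | 3Δ
t=3: Δ0=0010111011 Δ1=0010101011 | 1Δ
t=4: Δ0=0010101011 Δ1=0010111011 Δ2=0000111011 Δ3=1000111011 | 3Δ
t=5: Δ0=1000111011 Δ1=1000101011 | 1Δ
t=6: Δ0=1000101011 Δ1=1000111011 Δ2=1010111011 Δ3=0010111011 | 3Δ
t=7: Δ0=0010111011 Δ1=0010101011 | 1Δ
t=8: Δ0=0010101011 Δ1=0010111011 Δ2=0000111011 Δ3=1000111011 | 3Δ
t=9: Δ0=1000111011 Δ1=1000101011 | 1Δ
t=10: Δ0=1000101011 Δ1=1000111011 Δ2=1010111011 Δ3=0010111011 | 3Δ

3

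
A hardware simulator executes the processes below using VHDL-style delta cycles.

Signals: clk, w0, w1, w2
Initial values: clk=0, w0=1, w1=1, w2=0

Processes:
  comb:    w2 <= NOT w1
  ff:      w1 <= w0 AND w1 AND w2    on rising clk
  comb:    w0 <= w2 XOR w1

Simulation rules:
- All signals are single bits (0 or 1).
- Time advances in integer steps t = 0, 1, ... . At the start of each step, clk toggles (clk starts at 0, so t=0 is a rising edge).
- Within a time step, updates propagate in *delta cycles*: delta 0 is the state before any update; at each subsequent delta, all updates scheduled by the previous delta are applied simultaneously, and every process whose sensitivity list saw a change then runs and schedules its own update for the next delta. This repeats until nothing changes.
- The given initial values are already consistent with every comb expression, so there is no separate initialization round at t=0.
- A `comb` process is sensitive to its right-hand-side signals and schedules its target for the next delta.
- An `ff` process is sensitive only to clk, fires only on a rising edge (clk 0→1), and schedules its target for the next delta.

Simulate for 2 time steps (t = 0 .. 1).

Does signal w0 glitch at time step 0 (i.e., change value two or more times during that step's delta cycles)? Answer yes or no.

[bits: w1,w2,clk,w0]
t=0: Δ0=1001 Δ1=1011 Δ2=0011 Δ3=0110 Δ4=0111 | 4Δ
t=1: Δ0=0111 Δ1=0101 | 1Δ

yes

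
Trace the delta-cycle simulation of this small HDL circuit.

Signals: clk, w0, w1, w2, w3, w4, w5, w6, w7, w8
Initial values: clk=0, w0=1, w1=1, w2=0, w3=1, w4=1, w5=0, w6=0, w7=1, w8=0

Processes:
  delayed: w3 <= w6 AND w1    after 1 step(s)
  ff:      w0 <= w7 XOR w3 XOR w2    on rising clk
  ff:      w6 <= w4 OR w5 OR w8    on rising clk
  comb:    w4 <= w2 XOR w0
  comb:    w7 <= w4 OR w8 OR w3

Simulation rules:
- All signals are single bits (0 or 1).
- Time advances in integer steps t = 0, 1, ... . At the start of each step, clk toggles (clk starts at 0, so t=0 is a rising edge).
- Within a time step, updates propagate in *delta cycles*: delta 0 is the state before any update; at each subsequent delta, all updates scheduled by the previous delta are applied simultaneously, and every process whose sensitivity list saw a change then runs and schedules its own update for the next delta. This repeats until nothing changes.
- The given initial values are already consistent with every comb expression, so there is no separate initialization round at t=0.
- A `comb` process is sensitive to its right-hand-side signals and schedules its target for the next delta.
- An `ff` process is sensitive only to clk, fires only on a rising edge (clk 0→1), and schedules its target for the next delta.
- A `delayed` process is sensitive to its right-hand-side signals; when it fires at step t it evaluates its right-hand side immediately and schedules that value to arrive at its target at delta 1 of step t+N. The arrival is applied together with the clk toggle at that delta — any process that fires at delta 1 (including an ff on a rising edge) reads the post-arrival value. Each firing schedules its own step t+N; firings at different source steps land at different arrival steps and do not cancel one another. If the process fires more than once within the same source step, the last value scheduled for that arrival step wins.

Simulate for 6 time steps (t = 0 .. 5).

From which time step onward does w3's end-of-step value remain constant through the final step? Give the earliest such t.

[bits: w1,w4,w3,clk,w8,w2,w5,w0,w7,w6]
t=0: Δ0=1110000110 Δ1=1111000110 Δ2=1111000011 Δ3=1011000011 | 3Δ
t=1: Δ0=1011000011 Δ1=1010000011 | 1Δ
t=2: Δ0=1010000011 Δ1=1011000011 Δ2=1011000010 | 2Δ
t=3: Δ0=1011000010 Δ1=1000000010 Δ2=1000000000 | 2Δ
t=4: Δ0=1000000000 Δ1=1001000000 | 1Δ
t=5: Δ0=1001000000 Δ1=1000000000 | 1Δ

3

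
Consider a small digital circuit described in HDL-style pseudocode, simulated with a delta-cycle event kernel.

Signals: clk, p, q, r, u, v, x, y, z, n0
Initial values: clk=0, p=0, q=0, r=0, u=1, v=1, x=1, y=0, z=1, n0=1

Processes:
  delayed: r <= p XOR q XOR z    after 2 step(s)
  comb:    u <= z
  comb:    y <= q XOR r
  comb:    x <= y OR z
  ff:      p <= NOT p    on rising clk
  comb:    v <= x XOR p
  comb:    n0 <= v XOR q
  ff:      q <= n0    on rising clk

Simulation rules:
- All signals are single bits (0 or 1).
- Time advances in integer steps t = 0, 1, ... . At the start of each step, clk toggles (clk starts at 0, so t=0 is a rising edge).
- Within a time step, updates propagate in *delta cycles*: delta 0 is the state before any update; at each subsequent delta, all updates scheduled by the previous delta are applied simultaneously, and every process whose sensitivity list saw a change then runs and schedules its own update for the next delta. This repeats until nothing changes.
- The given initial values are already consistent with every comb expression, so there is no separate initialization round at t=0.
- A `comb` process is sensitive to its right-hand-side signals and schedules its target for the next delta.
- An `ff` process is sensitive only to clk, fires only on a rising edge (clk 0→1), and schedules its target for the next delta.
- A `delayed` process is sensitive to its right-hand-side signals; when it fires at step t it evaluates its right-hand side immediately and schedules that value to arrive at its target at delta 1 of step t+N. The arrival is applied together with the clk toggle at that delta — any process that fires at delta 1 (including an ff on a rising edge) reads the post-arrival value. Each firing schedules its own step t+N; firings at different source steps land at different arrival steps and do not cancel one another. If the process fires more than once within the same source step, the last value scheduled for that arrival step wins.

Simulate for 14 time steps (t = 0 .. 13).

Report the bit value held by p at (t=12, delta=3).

1

t0.Δ0 clk=0 r=0 p=0 v=1 z=1 y=0 q=0 u=1 x=1 n0=1
t0.Δ1 clk=1 r=0 p=0 v=1 z=1 y=0 q=0 u=1 x=1 n0=1
t0.Δ2 clk=1 r=0 p=1 v=1 z=1 y=0 q=1 u=1 x=1 n0=1
t0.Δ3 clk=1 r=0 p=1 v=0 z=1 y=1 q=1 u=1 x=1 n0=0
t0.Δ4 clk=1 r=0 p=1 v=0 z=1 y=1 q=1 u=1 x=1 n0=1
t1.Δ0 clk=1 r=0 p=1 v=0 z=1 y=1 q=1 u=1 x=1 n0=1
t1.Δ1 clk=0 r=0 p=1 v=0 z=1 y=1 q=1 u=1 x=1 n0=1
t2.Δ0 clk=0 r=0 p=1 v=0 z=1 y=1 q=1 u=1 x=1 n0=1
t2.Δ1 clk=1 r=1 p=1 v=0 z=1 y=1 q=1 u=1 x=1 n0=1
t2.Δ2 clk=1 r=1 p=0 v=0 z=1 y=0 q=1 u=1 x=1 n0=1
t2.Δ3 clk=1 r=1 p=0 v=1 z=1 y=0 q=1 u=1 x=1 n0=1
t2.Δ4 clk=1 r=1 p=0 v=1 z=1 y=0 q=1 u=1 x=1 n0=0
t3.Δ0 clk=1 r=1 p=0 v=1 z=1 y=0 q=1 u=1 x=1 n0=0
t3.Δ1 clk=0 r=1 p=0 v=1 z=1 y=0 q=1 u=1 x=1 n0=0
t4.Δ0 clk=0 r=1 p=0 v=1 z=1 y=0 q=1 u=1 x=1 n0=0
t4.Δ1 clk=1 r=0 p=0 v=1 z=1 y=0 q=1 u=1 x=1 n0=0
t4.Δ2 clk=1 r=0 p=1 v=1 z=1 y=1 q=0 u=1 x=1 n0=0
t4.Δ3 clk=1 r=0 p=1 v=0 z=1 y=0 q=0 u=1 x=1 n0=1
t4.Δ4 clk=1 r=0 p=1 v=0 z=1 y=0 q=0 u=1 x=1 n0=0
t5.Δ0 clk=1 r=0 p=1 v=0 z=1 y=0 q=0 u=1 x=1 n0=0
t5.Δ1 clk=0 r=0 p=1 v=0 z=1 y=0 q=0 u=1 x=1 n0=0
t6.Δ0 clk=0 r=0 p=1 v=0 z=1 y=0 q=0 u=1 x=1 n0=0
t6.Δ1 clk=1 r=0 p=1 v=0 z=1 y=0 q=0 u=1 x=1 n0=0
t6.Δ2 clk=1 r=0 p=0 v=0 z=1 y=0 q=0 u=1 x=1 n0=0
t6.Δ3 clk=1 r=0 p=0 v=1 z=1 y=0 q=0 u=1 x=1 n0=0
t6.Δ4 clk=1 r=0 p=0 v=1 z=1 y=0 q=0 u=1 x=1 n0=1
t7.Δ0 clk=1 r=0 p=0 v=1 z=1 y=0 q=0 u=1 x=1 n0=1
t7.Δ1 clk=0 r=0 p=0 v=1 z=1 y=0 q=0 u=1 x=1 n0=1
t8.Δ0 clk=0 r=0 p=0 v=1 z=1 y=0 q=0 u=1 x=1 n0=1
t8.Δ1 clk=1 r=1 p=0 v=1 z=1 y=0 q=0 u=1 x=1 n0=1
t8.Δ2 clk=1 r=1 p=1 v=1 z=1 y=1 q=1 u=1 x=1 n0=1
t8.Δ3 clk=1 r=1 p=1 v=0 z=1 y=0 q=1 u=1 x=1 n0=0
t8.Δ4 clk=1 r=1 p=1 v=0 z=1 y=0 q=1 u=1 x=1 n0=1
t9.Δ0 clk=1 r=1 p=1 v=0 z=1 y=0 q=1 u=1 x=1 n0=1
t9.Δ1 clk=0 r=1 p=1 v=0 z=1 y=0 q=1 u=1 x=1 n0=1
t10.Δ0 clk=0 r=1 p=1 v=0 z=1 y=0 q=1 u=1 x=1 n0=1
t10.Δ1 clk=1 r=1 p=1 v=0 z=1 y=0 q=1 u=1 x=1 n0=1
t10.Δ2 clk=1 r=1 p=0 v=0 z=1 y=0 q=1 u=1 x=1 n0=1
t10.Δ3 clk=1 r=1 p=0 v=1 z=1 y=0 q=1 u=1 x=1 n0=1
t10.Δ4 clk=1 r=1 p=0 v=1 z=1 y=0 q=1 u=1 x=1 n0=0
t11.Δ0 clk=1 r=1 p=0 v=1 z=1 y=0 q=1 u=1 x=1 n0=0
t11.Δ1 clk=0 r=1 p=0 v=1 z=1 y=0 q=1 u=1 x=1 n0=0
t12.Δ0 clk=0 r=1 p=0 v=1 z=1 y=0 q=1 u=1 x=1 n0=0
t12.Δ1 clk=1 r=0 p=0 v=1 z=1 y=0 q=1 u=1 x=1 n0=0
t12.Δ2 clk=1 r=0 p=1 v=1 z=1 y=1 q=0 u=1 x=1 n0=0
t12.Δ3 clk=1 r=0 p=1 v=0 z=1 y=0 q=0 u=1 x=1 n0=1
t12.Δ4 clk=1 r=0 p=1 v=0 z=1 y=0 q=0 u=1 x=1 n0=0
t13.Δ0 clk=1 r=0 p=1 v=0 z=1 y=0 q=0 u=1 x=1 n0=0
t13.Δ1 clk=0 r=0 p=1 v=0 z=1 y=0 q=0 u=1 x=1 n0=0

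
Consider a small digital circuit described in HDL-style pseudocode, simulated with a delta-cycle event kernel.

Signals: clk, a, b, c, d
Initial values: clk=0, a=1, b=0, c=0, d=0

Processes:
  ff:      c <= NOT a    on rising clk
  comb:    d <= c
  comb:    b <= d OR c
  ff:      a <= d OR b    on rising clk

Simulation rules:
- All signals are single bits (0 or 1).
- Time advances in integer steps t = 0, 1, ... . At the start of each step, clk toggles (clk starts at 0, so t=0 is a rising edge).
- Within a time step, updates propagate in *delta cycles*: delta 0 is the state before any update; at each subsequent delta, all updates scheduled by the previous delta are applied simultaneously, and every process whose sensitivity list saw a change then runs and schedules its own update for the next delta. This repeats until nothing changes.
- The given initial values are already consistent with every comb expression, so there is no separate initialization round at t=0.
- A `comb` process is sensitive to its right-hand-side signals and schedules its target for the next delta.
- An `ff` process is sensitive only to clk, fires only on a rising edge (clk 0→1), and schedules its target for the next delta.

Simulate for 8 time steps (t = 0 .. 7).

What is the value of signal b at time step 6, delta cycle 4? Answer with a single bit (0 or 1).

0

t=0 Δ0: a=1 b=0 d=0 c=0 clk=0
  Δ1: clk:0→1
  Δ2: a:1→0
  (2Δ to stable)
t=1 Δ0: a=0 b=0 d=0 c=0 clk=1
  Δ1: clk:1→0
  (1Δ to stable)
t=2 Δ0: a=0 b=0 d=0 c=0 clk=0
  Δ1: clk:0→1
  Δ2: c:0→1
  Δ3: b:0→1, d:0→1
  (3Δ to stable)
t=3 Δ0: a=0 b=1 d=1 c=1 clk=1
  Δ1: clk:1→0
  (1Δ to stable)
t=4 Δ0: a=0 b=1 d=1 c=1 clk=0
  Δ1: clk:0→1
  Δ2: a:0→1
  (2Δ to stable)
t=5 Δ0: a=1 b=1 d=1 c=1 clk=1
  Δ1: clk:1→0
  (1Δ to stable)
t=6 Δ0: a=1 b=1 d=1 c=1 clk=0
  Δ1: clk:0→1
  Δ2: c:1→0
  Δ3: d:1→0
  Δ4: b:1→0
  (4Δ to stable)
t=7 Δ0: a=1 b=0 d=0 c=0 clk=1
  Δ1: clk:1→0
  (1Δ to stable)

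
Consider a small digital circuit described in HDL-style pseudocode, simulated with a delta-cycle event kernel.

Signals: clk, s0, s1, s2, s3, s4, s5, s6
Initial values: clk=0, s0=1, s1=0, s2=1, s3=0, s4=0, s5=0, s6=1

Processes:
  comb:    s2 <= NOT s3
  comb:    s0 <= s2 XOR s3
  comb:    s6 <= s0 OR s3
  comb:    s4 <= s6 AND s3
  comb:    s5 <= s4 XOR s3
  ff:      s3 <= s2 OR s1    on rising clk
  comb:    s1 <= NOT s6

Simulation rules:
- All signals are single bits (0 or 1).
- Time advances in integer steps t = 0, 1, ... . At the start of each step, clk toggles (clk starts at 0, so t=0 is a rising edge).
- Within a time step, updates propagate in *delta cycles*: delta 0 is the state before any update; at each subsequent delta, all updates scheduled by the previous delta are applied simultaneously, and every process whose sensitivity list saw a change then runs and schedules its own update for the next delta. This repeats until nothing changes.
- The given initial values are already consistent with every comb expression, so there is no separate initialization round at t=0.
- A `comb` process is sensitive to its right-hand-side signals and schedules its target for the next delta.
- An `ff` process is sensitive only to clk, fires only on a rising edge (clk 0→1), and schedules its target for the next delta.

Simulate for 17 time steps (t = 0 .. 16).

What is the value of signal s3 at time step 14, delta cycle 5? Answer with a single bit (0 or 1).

0

t0.Δ0 clk=0 s4=0 s5=0 s6=1 s1=0 s0=1 s2=1 s3=0
t0.Δ1 clk=1 s4=0 s5=0 s6=1 s1=0 s0=1 s2=1 s3=0
t0.Δ2 clk=1 s4=0 s5=0 s6=1 s1=0 s0=1 s2=1 s3=1
t0.Δ3 clk=1 s4=1 s5=1 s6=1 s1=0 s0=0 s2=0 s3=1
t0.Δ4 clk=1 s4=1 s5=0 s6=1 s1=0 s0=1 s2=0 s3=1
t1.Δ0 clk=1 s4=1 s5=0 s6=1 s1=0 s0=1 s2=0 s3=1
t1.Δ1 clk=0 s4=1 s5=0 s6=1 s1=0 s0=1 s2=0 s3=1
t2.Δ0 clk=0 s4=1 s5=0 s6=1 s1=0 s0=1 s2=0 s3=1
t2.Δ1 clk=1 s4=1 s5=0 s6=1 s1=0 s0=1 s2=0 s3=1
t2.Δ2 clk=1 s4=1 s5=0 s6=1 s1=0 s0=1 s2=0 s3=0
t2.Δ3 clk=1 s4=0 s5=1 s6=1 s1=0 s0=0 s2=1 s3=0
t2.Δ4 clk=1 s4=0 s5=0 s6=0 s1=0 s0=1 s2=1 s3=0
t2.Δ5 clk=1 s4=0 s5=0 s6=1 s1=1 s0=1 s2=1 s3=0
t2.Δ6 clk=1 s4=0 s5=0 s6=1 s1=0 s0=1 s2=1 s3=0
t3.Δ0 clk=1 s4=0 s5=0 s6=1 s1=0 s0=1 s2=1 s3=0
t3.Δ1 clk=0 s4=0 s5=0 s6=1 s1=0 s0=1 s2=1 s3=0
t4.Δ0 clk=0 s4=0 s5=0 s6=1 s1=0 s0=1 s2=1 s3=0
t4.Δ1 clk=1 s4=0 s5=0 s6=1 s1=0 s0=1 s2=1 s3=0
t4.Δ2 clk=1 s4=0 s5=0 s6=1 s1=0 s0=1 s2=1 s3=1
t4.Δ3 clk=1 s4=1 s5=1 s6=1 s1=0 s0=0 s2=0 s3=1
t4.Δ4 clk=1 s4=1 s5=0 s6=1 s1=0 s0=1 s2=0 s3=1
t5.Δ0 clk=1 s4=1 s5=0 s6=1 s1=0 s0=1 s2=0 s3=1
t5.Δ1 clk=0 s4=1 s5=0 s6=1 s1=0 s0=1 s2=0 s3=1
t6.Δ0 clk=0 s4=1 s5=0 s6=1 s1=0 s0=1 s2=0 s3=1
t6.Δ1 clk=1 s4=1 s5=0 s6=1 s1=0 s0=1 s2=0 s3=1
t6.Δ2 clk=1 s4=1 s5=0 s6=1 s1=0 s0=1 s2=0 s3=0
t6.Δ3 clk=1 s4=0 s5=1 s6=1 s1=0 s0=0 s2=1 s3=0
t6.Δ4 clk=1 s4=0 s5=0 s6=0 s1=0 s0=1 s2=1 s3=0
t6.Δ5 clk=1 s4=0 s5=0 s6=1 s1=1 s0=1 s2=1 s3=0
t6.Δ6 clk=1 s4=0 s5=0 s6=1 s1=0 s0=1 s2=1 s3=0
t7.Δ0 clk=1 s4=0 s5=0 s6=1 s1=0 s0=1 s2=1 s3=0
t7.Δ1 clk=0 s4=0 s5=0 s6=1 s1=0 s0=1 s2=1 s3=0
t8.Δ0 clk=0 s4=0 s5=0 s6=1 s1=0 s0=1 s2=1 s3=0
t8.Δ1 clk=1 s4=0 s5=0 s6=1 s1=0 s0=1 s2=1 s3=0
t8.Δ2 clk=1 s4=0 s5=0 s6=1 s1=0 s0=1 s2=1 s3=1
t8.Δ3 clk=1 s4=1 s5=1 s6=1 s1=0 s0=0 s2=0 s3=1
t8.Δ4 clk=1 s4=1 s5=0 s6=1 s1=0 s0=1 s2=0 s3=1
t9.Δ0 clk=1 s4=1 s5=0 s6=1 s1=0 s0=1 s2=0 s3=1
t9.Δ1 clk=0 s4=1 s5=0 s6=1 s1=0 s0=1 s2=0 s3=1
t10.Δ0 clk=0 s4=1 s5=0 s6=1 s1=0 s0=1 s2=0 s3=1
t10.Δ1 clk=1 s4=1 s5=0 s6=1 s1=0 s0=1 s2=0 s3=1
t10.Δ2 clk=1 s4=1 s5=0 s6=1 s1=0 s0=1 s2=0 s3=0
t10.Δ3 clk=1 s4=0 s5=1 s6=1 s1=0 s0=0 s2=1 s3=0
t10.Δ4 clk=1 s4=0 s5=0 s6=0 s1=0 s0=1 s2=1 s3=0
t10.Δ5 clk=1 s4=0 s5=0 s6=1 s1=1 s0=1 s2=1 s3=0
t10.Δ6 clk=1 s4=0 s5=0 s6=1 s1=0 s0=1 s2=1 s3=0
t11.Δ0 clk=1 s4=0 s5=0 s6=1 s1=0 s0=1 s2=1 s3=0
t11.Δ1 clk=0 s4=0 s5=0 s6=1 s1=0 s0=1 s2=1 s3=0
t12.Δ0 clk=0 s4=0 s5=0 s6=1 s1=0 s0=1 s2=1 s3=0
t12.Δ1 clk=1 s4=0 s5=0 s6=1 s1=0 s0=1 s2=1 s3=0
t12.Δ2 clk=1 s4=0 s5=0 s6=1 s1=0 s0=1 s2=1 s3=1
t12.Δ3 clk=1 s4=1 s5=1 s6=1 s1=0 s0=0 s2=0 s3=1
t12.Δ4 clk=1 s4=1 s5=0 s6=1 s1=0 s0=1 s2=0 s3=1
t13.Δ0 clk=1 s4=1 s5=0 s6=1 s1=0 s0=1 s2=0 s3=1
t13.Δ1 clk=0 s4=1 s5=0 s6=1 s1=0 s0=1 s2=0 s3=1
t14.Δ0 clk=0 s4=1 s5=0 s6=1 s1=0 s0=1 s2=0 s3=1
t14.Δ1 clk=1 s4=1 s5=0 s6=1 s1=0 s0=1 s2=0 s3=1
t14.Δ2 clk=1 s4=1 s5=0 s6=1 s1=0 s0=1 s2=0 s3=0
t14.Δ3 clk=1 s4=0 s5=1 s6=1 s1=0 s0=0 s2=1 s3=0
t14.Δ4 clk=1 s4=0 s5=0 s6=0 s1=0 s0=1 s2=1 s3=0
t14.Δ5 clk=1 s4=0 s5=0 s6=1 s1=1 s0=1 s2=1 s3=0
t14.Δ6 clk=1 s4=0 s5=0 s6=1 s1=0 s0=1 s2=1 s3=0
t15.Δ0 clk=1 s4=0 s5=0 s6=1 s1=0 s0=1 s2=1 s3=0
t15.Δ1 clk=0 s4=0 s5=0 s6=1 s1=0 s0=1 s2=1 s3=0
t16.Δ0 clk=0 s4=0 s5=0 s6=1 s1=0 s0=1 s2=1 s3=0
t16.Δ1 clk=1 s4=0 s5=0 s6=1 s1=0 s0=1 s2=1 s3=0
t16.Δ2 clk=1 s4=0 s5=0 s6=1 s1=0 s0=1 s2=1 s3=1
t16.Δ3 clk=1 s4=1 s5=1 s6=1 s1=0 s0=0 s2=0 s3=1
t16.Δ4 clk=1 s4=1 s5=0 s6=1 s1=0 s0=1 s2=0 s3=1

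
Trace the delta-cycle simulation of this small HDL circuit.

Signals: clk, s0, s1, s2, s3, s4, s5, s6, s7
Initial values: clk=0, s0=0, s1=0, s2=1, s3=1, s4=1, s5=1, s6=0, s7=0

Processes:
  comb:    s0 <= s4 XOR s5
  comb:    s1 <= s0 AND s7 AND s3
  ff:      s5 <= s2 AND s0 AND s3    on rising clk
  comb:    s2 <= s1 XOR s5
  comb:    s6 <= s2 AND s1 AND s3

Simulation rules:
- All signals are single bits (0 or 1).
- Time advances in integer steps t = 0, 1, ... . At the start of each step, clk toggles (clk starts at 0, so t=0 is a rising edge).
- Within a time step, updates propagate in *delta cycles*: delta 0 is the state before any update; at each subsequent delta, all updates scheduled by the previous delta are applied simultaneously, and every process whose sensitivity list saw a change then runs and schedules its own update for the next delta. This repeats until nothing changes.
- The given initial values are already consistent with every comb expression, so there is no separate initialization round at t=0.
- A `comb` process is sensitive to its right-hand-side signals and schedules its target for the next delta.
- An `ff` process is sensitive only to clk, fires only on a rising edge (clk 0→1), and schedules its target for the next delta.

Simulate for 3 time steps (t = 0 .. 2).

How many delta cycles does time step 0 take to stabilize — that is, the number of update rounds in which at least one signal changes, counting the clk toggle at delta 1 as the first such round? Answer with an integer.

[bits: s6,s7,s5,s0,s1,clk,s2,s4,s3]
t=0: Δ0=001000111 Δ1=001001111 Δ2=000001111 Δ3=000101011 | 3Δ
t=1: Δ0=000101011 Δ1=000100011 | 1Δ
t=2: Δ0=000100011 Δ1=000101011 | 1Δ

3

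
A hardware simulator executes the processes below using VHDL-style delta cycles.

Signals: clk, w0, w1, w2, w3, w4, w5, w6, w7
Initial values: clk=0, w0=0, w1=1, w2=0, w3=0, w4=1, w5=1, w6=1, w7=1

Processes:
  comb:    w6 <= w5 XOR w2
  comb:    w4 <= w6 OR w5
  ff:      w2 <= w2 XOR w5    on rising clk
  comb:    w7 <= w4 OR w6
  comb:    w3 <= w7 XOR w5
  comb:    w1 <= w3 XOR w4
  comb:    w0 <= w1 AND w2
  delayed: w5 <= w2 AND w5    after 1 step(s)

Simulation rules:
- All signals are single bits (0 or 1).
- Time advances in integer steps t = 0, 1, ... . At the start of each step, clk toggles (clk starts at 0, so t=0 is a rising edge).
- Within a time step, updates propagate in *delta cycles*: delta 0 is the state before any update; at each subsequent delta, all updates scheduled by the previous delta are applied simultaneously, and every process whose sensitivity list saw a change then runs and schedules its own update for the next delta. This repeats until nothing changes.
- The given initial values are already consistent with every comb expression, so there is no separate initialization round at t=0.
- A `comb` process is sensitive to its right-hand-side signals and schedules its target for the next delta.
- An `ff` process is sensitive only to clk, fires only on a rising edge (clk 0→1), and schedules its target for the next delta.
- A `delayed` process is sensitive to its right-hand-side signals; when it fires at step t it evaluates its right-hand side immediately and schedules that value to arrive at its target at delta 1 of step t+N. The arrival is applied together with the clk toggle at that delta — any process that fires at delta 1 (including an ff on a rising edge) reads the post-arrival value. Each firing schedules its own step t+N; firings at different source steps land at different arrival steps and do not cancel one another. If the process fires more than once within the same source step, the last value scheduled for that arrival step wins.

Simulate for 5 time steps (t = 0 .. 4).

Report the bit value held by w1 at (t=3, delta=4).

t0.Δ0 w2=0 w3=0 w1=1 w5=1 w0=0 w4=1 w7=1 w6=1 clk=0
t0.Δ1 w2=0 w3=0 w1=1 w5=1 w0=0 w4=1 w7=1 w6=1 clk=1
t0.Δ2 w2=1 w3=0 w1=1 w5=1 w0=0 w4=1 w7=1 w6=1 clk=1
t0.Δ3 w2=1 w3=0 w1=1 w5=1 w0=1 w4=1 w7=1 w6=0 clk=1
t1.Δ0 w2=1 w3=0 w1=1 w5=1 w0=1 w4=1 w7=1 w6=0 clk=1
t1.Δ1 w2=1 w3=0 w1=1 w5=1 w0=1 w4=1 w7=1 w6=0 clk=0
t2.Δ0 w2=1 w3=0 w1=1 w5=1 w0=1 w4=1 w7=1 w6=0 clk=0
t2.Δ1 w2=1 w3=0 w1=1 w5=1 w0=1 w4=1 w7=1 w6=0 clk=1
t2.Δ2 w2=0 w3=0 w1=1 w5=1 w0=1 w4=1 w7=1 w6=0 clk=1
t2.Δ3 w2=0 w3=0 w1=1 w5=1 w0=0 w4=1 w7=1 w6=1 clk=1
t3.Δ0 w2=0 w3=0 w1=1 w5=1 w0=0 w4=1 w7=1 w6=1 clk=1
t3.Δ1 w2=0 w3=0 w1=1 w5=0 w0=0 w4=1 w7=1 w6=1 clk=0
t3.Δ2 w2=0 w3=1 w1=1 w5=0 w0=0 w4=1 w7=1 w6=0 clk=0
t3.Δ3 w2=0 w3=1 w1=0 w5=0 w0=0 w4=0 w7=1 w6=0 clk=0
t3.Δ4 w2=0 w3=1 w1=1 w5=0 w0=0 w4=0 w7=0 w6=0 clk=0
t3.Δ5 w2=0 w3=0 w1=1 w5=0 w0=0 w4=0 w7=0 w6=0 clk=0
t3.Δ6 w2=0 w3=0 w1=0 w5=0 w0=0 w4=0 w7=0 w6=0 clk=0
t4.Δ0 w2=0 w3=0 w1=0 w5=0 w0=0 w4=0 w7=0 w6=0 clk=0
t4.Δ1 w2=0 w3=0 w1=0 w5=0 w0=0 w4=0 w7=0 w6=0 clk=1

1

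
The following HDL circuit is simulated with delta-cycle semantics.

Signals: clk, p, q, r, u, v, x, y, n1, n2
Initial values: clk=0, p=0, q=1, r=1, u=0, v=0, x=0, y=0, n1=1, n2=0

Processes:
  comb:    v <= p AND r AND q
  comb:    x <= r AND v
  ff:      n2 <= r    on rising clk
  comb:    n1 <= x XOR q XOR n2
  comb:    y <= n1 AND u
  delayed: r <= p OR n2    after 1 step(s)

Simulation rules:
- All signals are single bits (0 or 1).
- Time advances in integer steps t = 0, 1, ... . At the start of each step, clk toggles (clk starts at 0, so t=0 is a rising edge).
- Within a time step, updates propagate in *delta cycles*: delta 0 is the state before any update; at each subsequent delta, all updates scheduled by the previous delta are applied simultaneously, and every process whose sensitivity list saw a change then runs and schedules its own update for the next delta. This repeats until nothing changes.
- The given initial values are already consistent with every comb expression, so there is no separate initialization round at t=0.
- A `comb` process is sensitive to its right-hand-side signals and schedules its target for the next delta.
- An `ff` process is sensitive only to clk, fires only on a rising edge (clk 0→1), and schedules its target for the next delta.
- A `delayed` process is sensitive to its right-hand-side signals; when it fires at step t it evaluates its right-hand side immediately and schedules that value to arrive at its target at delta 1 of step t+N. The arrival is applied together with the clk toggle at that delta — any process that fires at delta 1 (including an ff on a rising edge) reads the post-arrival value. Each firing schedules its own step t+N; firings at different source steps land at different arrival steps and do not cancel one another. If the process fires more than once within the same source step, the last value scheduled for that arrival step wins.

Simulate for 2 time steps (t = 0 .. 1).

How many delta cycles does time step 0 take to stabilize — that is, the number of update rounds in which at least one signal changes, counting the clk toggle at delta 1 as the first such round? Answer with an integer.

3

[bits: v,clk,n2,y,x,r,q,n1,p,u]
t=0: Δ0=0000011100 Δ1=0100011100 Δ2=0110011100 Δ3=0110011000 | 3Δ
t=1: Δ0=0110011000 Δ1=0010011000 | 1Δ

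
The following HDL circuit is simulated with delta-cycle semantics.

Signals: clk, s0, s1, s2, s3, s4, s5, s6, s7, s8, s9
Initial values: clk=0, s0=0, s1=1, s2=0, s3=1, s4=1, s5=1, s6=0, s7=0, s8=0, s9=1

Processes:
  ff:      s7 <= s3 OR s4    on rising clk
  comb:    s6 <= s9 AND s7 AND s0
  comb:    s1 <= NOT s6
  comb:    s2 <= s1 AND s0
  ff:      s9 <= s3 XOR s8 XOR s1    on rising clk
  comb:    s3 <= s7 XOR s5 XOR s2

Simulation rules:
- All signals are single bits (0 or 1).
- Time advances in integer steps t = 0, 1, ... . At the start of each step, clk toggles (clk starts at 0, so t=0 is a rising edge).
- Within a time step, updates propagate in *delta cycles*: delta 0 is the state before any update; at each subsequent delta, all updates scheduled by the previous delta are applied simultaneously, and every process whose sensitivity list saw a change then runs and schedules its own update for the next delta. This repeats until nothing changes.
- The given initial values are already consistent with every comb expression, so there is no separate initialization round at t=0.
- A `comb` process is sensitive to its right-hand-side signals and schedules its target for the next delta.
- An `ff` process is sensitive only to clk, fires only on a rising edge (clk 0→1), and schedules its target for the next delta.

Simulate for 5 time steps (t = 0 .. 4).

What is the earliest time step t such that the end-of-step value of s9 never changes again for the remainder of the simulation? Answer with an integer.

t=0 Δ0: s5=1 s8=0 s1=1 s9=1 s7=0 s0=0 s2=0 s4=1 clk=0 s6=0 s3=1
  Δ1: clk:0→1
  Δ2: s9:1→0, s7:0→1
  Δ3: s3:1→0
  (3Δ to stable)
t=1 Δ0: s5=1 s8=0 s1=1 s9=0 s7=1 s0=0 s2=0 s4=1 clk=1 s6=0 s3=0
  Δ1: clk:1→0
  (1Δ to stable)
t=2 Δ0: s5=1 s8=0 s1=1 s9=0 s7=1 s0=0 s2=0 s4=1 clk=0 s6=0 s3=0
  Δ1: clk:0→1
  Δ2: s9:0→1
  (2Δ to stable)
t=3 Δ0: s5=1 s8=0 s1=1 s9=1 s7=1 s0=0 s2=0 s4=1 clk=1 s6=0 s3=0
  Δ1: clk:1→0
  (1Δ to stable)
t=4 Δ0: s5=1 s8=0 s1=1 s9=1 s7=1 s0=0 s2=0 s4=1 clk=0 s6=0 s3=0
  Δ1: clk:0→1
  (1Δ to stable)

2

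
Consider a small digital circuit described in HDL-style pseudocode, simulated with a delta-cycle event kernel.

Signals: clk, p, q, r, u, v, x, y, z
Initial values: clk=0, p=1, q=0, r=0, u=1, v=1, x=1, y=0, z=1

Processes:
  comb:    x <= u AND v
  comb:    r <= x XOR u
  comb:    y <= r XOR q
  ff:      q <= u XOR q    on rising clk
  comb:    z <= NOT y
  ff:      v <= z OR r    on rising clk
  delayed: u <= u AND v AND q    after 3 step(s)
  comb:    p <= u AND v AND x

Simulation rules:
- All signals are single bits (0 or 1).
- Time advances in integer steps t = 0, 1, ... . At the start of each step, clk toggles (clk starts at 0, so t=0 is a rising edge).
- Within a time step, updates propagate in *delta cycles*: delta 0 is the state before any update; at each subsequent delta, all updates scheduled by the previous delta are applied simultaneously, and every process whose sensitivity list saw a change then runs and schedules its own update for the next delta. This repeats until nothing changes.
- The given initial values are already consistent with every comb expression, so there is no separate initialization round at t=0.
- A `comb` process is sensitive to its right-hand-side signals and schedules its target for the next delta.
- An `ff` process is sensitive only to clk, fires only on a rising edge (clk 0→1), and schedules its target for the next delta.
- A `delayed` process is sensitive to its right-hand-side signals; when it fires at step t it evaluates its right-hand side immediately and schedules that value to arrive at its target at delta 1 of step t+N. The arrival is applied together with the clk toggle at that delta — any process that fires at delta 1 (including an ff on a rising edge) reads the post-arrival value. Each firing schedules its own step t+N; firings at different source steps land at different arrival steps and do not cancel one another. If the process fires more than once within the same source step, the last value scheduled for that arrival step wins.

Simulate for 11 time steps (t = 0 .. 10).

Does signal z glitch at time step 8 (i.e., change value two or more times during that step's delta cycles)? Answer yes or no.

t0.Δ0 p=1 x=1 y=0 z=1 r=0 v=1 u=1 clk=0 q=0
t0.Δ1 p=1 x=1 y=0 z=1 r=0 v=1 u=1 clk=1 q=0
t0.Δ2 p=1 x=1 y=0 z=1 r=0 v=1 u=1 clk=1 q=1
t0.Δ3 p=1 x=1 y=1 z=1 r=0 v=1 u=1 clk=1 q=1
t0.Δ4 p=1 x=1 y=1 z=0 r=0 v=1 u=1 clk=1 q=1
t1.Δ0 p=1 x=1 y=1 z=0 r=0 v=1 u=1 clk=1 q=1
t1.Δ1 p=1 x=1 y=1 z=0 r=0 v=1 u=1 clk=0 q=1
t2.Δ0 p=1 x=1 y=1 z=0 r=0 v=1 u=1 clk=0 q=1
t2.Δ1 p=1 x=1 y=1 z=0 r=0 v=1 u=1 clk=1 q=1
t2.Δ2 p=1 x=1 y=1 z=0 r=0 v=0 u=1 clk=1 q=0
t2.Δ3 p=0 x=0 y=0 z=0 r=0 v=0 u=1 clk=1 q=0
t2.Δ4 p=0 x=0 y=0 z=1 r=1 v=0 u=1 clk=1 q=0
t2.Δ5 p=0 x=0 y=1 z=1 r=1 v=0 u=1 clk=1 q=0
t2.Δ6 p=0 x=0 y=1 z=0 r=1 v=0 u=1 clk=1 q=0
t3.Δ0 p=0 x=0 y=1 z=0 r=1 v=0 u=1 clk=1 q=0
t3.Δ1 p=0 x=0 y=1 z=0 r=1 v=0 u=1 clk=0 q=0
t4.Δ0 p=0 x=0 y=1 z=0 r=1 v=0 u=1 clk=0 q=0
t4.Δ1 p=0 x=0 y=1 z=0 r=1 v=0 u=1 clk=1 q=0
t4.Δ2 p=0 x=0 y=1 z=0 r=1 v=1 u=1 clk=1 q=1
t4.Δ3 p=0 x=1 y=0 z=0 r=1 v=1 u=1 clk=1 q=1
t4.Δ4 p=1 x=1 y=0 z=1 r=0 v=1 u=1 clk=1 q=1
t4.Δ5 p=1 x=1 y=1 z=1 r=0 v=1 u=1 clk=1 q=1
t4.Δ6 p=1 x=1 y=1 z=0 r=0 v=1 u=1 clk=1 q=1
t5.Δ0 p=1 x=1 y=1 z=0 r=0 v=1 u=1 clk=1 q=1
t5.Δ1 p=1 x=1 y=1 z=0 r=0 v=1 u=0 clk=0 q=1
t5.Δ2 p=0 x=0 y=1 z=0 r=1 v=1 u=0 clk=0 q=1
t5.Δ3 p=0 x=0 y=0 z=0 r=0 v=1 u=0 clk=0 q=1
t5.Δ4 p=0 x=0 y=1 z=1 r=0 v=1 u=0 clk=0 q=1
t5.Δ5 p=0 x=0 y=1 z=0 r=0 v=1 u=0 clk=0 q=1
t6.Δ0 p=0 x=0 y=1 z=0 r=0 v=1 u=0 clk=0 q=1
t6.Δ1 p=0 x=0 y=1 z=0 r=0 v=1 u=0 clk=1 q=1
t6.Δ2 p=0 x=0 y=1 z=0 r=0 v=0 u=0 clk=1 q=1
t7.Δ0 p=0 x=0 y=1 z=0 r=0 v=0 u=0 clk=1 q=1
t7.Δ1 p=0 x=0 y=1 z=0 r=0 v=0 u=1 clk=0 q=1
t7.Δ2 p=0 x=0 y=1 z=0 r=1 v=0 u=1 clk=0 q=1
t7.Δ3 p=0 x=0 y=0 z=0 r=1 v=0 u=1 clk=0 q=1
t7.Δ4 p=0 x=0 y=0 z=1 r=1 v=0 u=1 clk=0 q=1
t8.Δ0 p=0 x=0 y=0 z=1 r=1 v=0 u=1 clk=0 q=1
t8.Δ1 p=0 x=0 y=0 z=1 r=1 v=0 u=0 clk=1 q=1
t8.Δ2 p=0 x=0 y=0 z=1 r=0 v=1 u=0 clk=1 q=1
t8.Δ3 p=0 x=0 y=1 z=1 r=0 v=1 u=0 clk=1 q=1
t8.Δ4 p=0 x=0 y=1 z=0 r=0 v=1 u=0 clk=1 q=1
t9.Δ0 p=0 x=0 y=1 z=0 r=0 v=1 u=0 clk=1 q=1
t9.Δ1 p=0 x=0 y=1 z=0 r=0 v=1 u=0 clk=0 q=1
t10.Δ0 p=0 x=0 y=1 z=0 r=0 v=1 u=0 clk=0 q=1
t10.Δ1 p=0 x=0 y=1 z=0 r=0 v=1 u=0 clk=1 q=1
t10.Δ2 p=0 x=0 y=1 z=0 r=0 v=0 u=0 clk=1 q=1

no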